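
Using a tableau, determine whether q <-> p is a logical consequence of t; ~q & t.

Initial set: {t; (~q & t); ~(q <-> p)}.
(~q & t): α-rule — add ~q, t.
~(q <-> p): β-rule — branch into q, ~p  //  ~q, p.
  branch 1 (add q, ~p):
    × closes — contains both q and ~q.
  branch 2 (add ~q, p):
    ○ open, literals {p=T, q=F, t=T}.
1 branch closed, 1 open.
An open branch gives a countermodel: p=T, q=F, t=T (unmentioned atoms arbitrary); the premises hold there but the conclusion fails.

No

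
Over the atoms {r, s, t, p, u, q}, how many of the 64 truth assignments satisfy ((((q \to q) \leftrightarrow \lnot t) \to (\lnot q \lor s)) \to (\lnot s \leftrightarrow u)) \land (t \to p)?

28

Initial set: {(((((q \to q) \leftrightarrow \lnot t) \to (\lnot q \lor s)) \to (\lnot s \leftrightarrow u)) \land (t \to p))}.
(((((q \to q) \leftrightarrow \lnot t) \to (\lnot q \lor s)) \to (\lnot s \leftrightarrow u)) \land (t \to p)): α-rule — add ((((q \to q) \leftrightarrow \lnot t) \to (\lnot q \lor s)) \to (\lnot s \leftrightarrow u)), (t \to p).
((((q \to q) \leftrightarrow \lnot t) \to (\lnot q \lor s)) \to (\lnot s \leftrightarrow u)): β-rule — branch into \lnot (((q \to q) \leftrightarrow \lnot t) \to (\lnot q \lor s))  //  (\lnot s \leftrightarrow u).
  branch 1 (add \lnot (((q \to q) \leftrightarrow \lnot t) \to (\lnot q \lor s))):
    \lnot (((q \to q) \leftrightarrow \lnot t) \to (\lnot q \lor s)): α-rule — add ((q \to q) \leftrightarrow \lnot t), \lnot (\lnot q \lor s).
    \lnot (\lnot q \lor s): α-rule — add \lnot \lnot q, \lnot s.
    (t \to p): β-rule — branch into \lnot t  //  p.
      branch 1.1 (add \lnot t):
        ((q \to q) \leftrightarrow \lnot t): β-rule — branch into (q \to q), \lnot t  //  \lnot (q \to q), \lnot \lnot t.
          branch 1.1.1 (add (q \to q), \lnot t):
            (q \to q): β-rule — branch into \lnot q  //  q.
              branch 1.1.1.1 (add \lnot q):
                × closes — contains both q and \lnot q.
              branch 1.1.1.2 (add q):
                ○ open, literals {q=1, s=0, t=0}.
          branch 1.1.2 (add \lnot (q \to q), \lnot \lnot t):
            × closes — contains both t and \lnot t.
      branch 1.2 (add p):
        ((q \to q) \leftrightarrow \lnot t): β-rule — branch into (q \to q), \lnot t  //  \lnot (q \to q), \lnot \lnot t.
          branch 1.2.1 (add (q \to q), \lnot t):
            (q \to q): β-rule — branch into \lnot q  //  q.
              branch 1.2.1.1 (add \lnot q):
                × closes — contains both q and \lnot q.
              branch 1.2.1.2 (add q):
                ○ open, literals {p=1, q=1, s=0, t=0}.
          branch 1.2.2 (add \lnot (q \to q), \lnot \lnot t):
            \lnot (q \to q): α-rule — add q, \lnot q.
            × closes — contains both q and \lnot q.
  branch 2 (add (\lnot s \leftrightarrow u)):
    (t \to p): β-rule — branch into \lnot t  //  p.
      branch 2.1 (add \lnot t):
        (\lnot s \leftrightarrow u): β-rule — branch into \lnot s, u  //  \lnot \lnot s, \lnot u.
          branch 2.1.1 (add \lnot s, u):
            ○ open, literals {s=0, t=0, u=1}.
          branch 2.1.2 (add \lnot \lnot s, \lnot u):
            ○ open, literals {s=1, t=0, u=0}.
      branch 2.2 (add p):
        (\lnot s \leftrightarrow u): β-rule — branch into \lnot s, u  //  \lnot \lnot s, \lnot u.
          branch 2.2.1 (add \lnot s, u):
            ○ open, literals {p=1, s=0, u=1}.
          branch 2.2.2 (add \lnot \lnot s, \lnot u):
            ○ open, literals {p=1, s=1, u=0}.
4 branches closed, 6 open.
Each open branch fixes some atoms; the unmentioned ones are free. Counting distinct full assignments: branch {q=1, s=0, t=0} (r, p, u) contributes 8 new; branch {p=1, q=1, s=0, t=0} (r, u) contributes 0 new; branch {s=0, t=0, u=1} (r, p, q) contributes 4 new; branch {s=1, t=0, u=0} (r, p, q) contributes 8 new; branch {p=1, s=0, u=1} (r, t, q) contributes 4 new; branch {p=1, s=1, u=0} (r, t, q) contributes 4 new. Total: 28.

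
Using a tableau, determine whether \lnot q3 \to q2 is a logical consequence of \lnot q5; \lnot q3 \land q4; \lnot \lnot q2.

Yes

Initial set: {\lnot q5; (\lnot q3 \land q4); \lnot \lnot q2; \lnot (\lnot q3 \to q2)}.
(\lnot q3 \land q4): α-rule — add \lnot q3, q4.
\lnot \lnot q2: drop double negation, giving q2.
\lnot (\lnot q3 \to q2): α-rule — add \lnot q3, \lnot q2.
× closes — contains both q2 and \lnot q2.
All 1 branch closes.
Every branch closed, so the premises entail the conclusion.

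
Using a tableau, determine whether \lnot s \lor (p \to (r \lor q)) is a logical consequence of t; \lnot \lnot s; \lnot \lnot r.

Yes

Initial set: {T t; T \lnot \lnot s; T \lnot \lnot r; F (\lnot s \lor (p \to (r \lor q)))}.
T \lnot \lnot s: drop double negation, giving T s.
T \lnot \lnot r: drop double negation, giving T r.
F (\lnot s \lor (p \to (r \lor q))): α-rule — add F \lnot s, F (p \to (r \lor q)).
F (p \to (r \lor q)): α-rule — add T p, F (r \lor q).
F (r \lor q): α-rule — add F r, F q.
× closes — contains both r and \lnot r.
All 1 branch closes.
Every branch closed, so the premises entail the conclusion.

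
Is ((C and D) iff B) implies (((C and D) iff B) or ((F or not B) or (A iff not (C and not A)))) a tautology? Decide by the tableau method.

Assume the negation and expand:
Initial set: {not (((C and D) iff B) implies (((C and D) iff B) or ((F or not B) or (A iff not (C and not A)))))}.
not (((C and D) iff B) implies (((C and D) iff B) or ((F or not B) or (A iff not (C and not A))))): α-rule — add ((C and D) iff B), not (((C and D) iff B) or ((F or not B) or (A iff not (C and not A)))).
not (((C and D) iff B) or ((F or not B) or (A iff not (C and not A)))): α-rule — add not ((C and D) iff B), not ((F or not B) or (A iff not (C and not A))).
not ((F or not B) or (A iff not (C and not A))): α-rule — add not (F or not B), not (A iff not (C and not A)).
not (F or not B): α-rule — add not F, not not B.
((C and D) iff B): β-rule — branch into (C and D), B  //  not (C and D), not B.
  branch 1 (add (C and D), B):
    (C and D): α-rule — add C, D.
    not ((C and D) iff B): β-rule — branch into (C and D), not B  //  not (C and D), B.
      branch 1.1 (add (C and D), not B):
        × closes — contains both B and not B.
      branch 1.2 (add not (C and D), B):
        not (A iff not (C and not A)): β-rule — branch into A, not not (C and not A)  //  not A, not (C and not A).
          branch 1.2.1 (add A, not not (C and not A)):
            not not (C and not A): α-rule — add C, not A.
            × closes — contains both A and not A.
          branch 1.2.2 (add not A, not (C and not A)):
            not (C and D): β-rule — branch into not C  //  not D.
              branch 1.2.2.1 (add not C):
                × closes — contains both C and not C.
              branch 1.2.2.2 (add not D):
                × closes — contains both D and not D.
  branch 2 (add not (C and D), not B):
    × closes — contains both B and not B.
All 5 branches close.
Every branch closed, so the negation is unsatisfiable and the formula is valid.

Valid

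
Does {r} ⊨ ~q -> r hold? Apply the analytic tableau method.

Initial set: {r; ~(~q -> r)}.
~(~q -> r): α-rule — add ~q, ~r.
× closes — contains both r and ~r.
All 1 branch closes.
Every branch closed, so the premises entail the conclusion.

Yes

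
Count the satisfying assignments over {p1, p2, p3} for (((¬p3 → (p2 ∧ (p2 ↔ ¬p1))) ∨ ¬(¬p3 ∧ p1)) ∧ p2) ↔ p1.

Initial set: {((((¬p3 → (p2 ∧ (p2 ↔ ¬p1))) ∨ ¬(¬p3 ∧ p1)) ∧ p2) ↔ p1)}.
((((¬p3 → (p2 ∧ (p2 ↔ ¬p1))) ∨ ¬(¬p3 ∧ p1)) ∧ p2) ↔ p1): β-rule — branch into (((¬p3 → (p2 ∧ (p2 ↔ ¬p1))) ∨ ¬(¬p3 ∧ p1)) ∧ p2), p1  //  ¬(((¬p3 → (p2 ∧ (p2 ↔ ¬p1))) ∨ ¬(¬p3 ∧ p1)) ∧ p2), ¬p1.
  branch 1 (add (((¬p3 → (p2 ∧ (p2 ↔ ¬p1))) ∨ ¬(¬p3 ∧ p1)) ∧ p2), p1):
    (((¬p3 → (p2 ∧ (p2 ↔ ¬p1))) ∨ ¬(¬p3 ∧ p1)) ∧ p2): α-rule — add ((¬p3 → (p2 ∧ (p2 ↔ ¬p1))) ∨ ¬(¬p3 ∧ p1)), p2.
    ((¬p3 → (p2 ∧ (p2 ↔ ¬p1))) ∨ ¬(¬p3 ∧ p1)): β-rule — branch into (¬p3 → (p2 ∧ (p2 ↔ ¬p1)))  //  ¬(¬p3 ∧ p1).
      branch 1.1 (add (¬p3 → (p2 ∧ (p2 ↔ ¬p1)))):
        (¬p3 → (p2 ∧ (p2 ↔ ¬p1))): β-rule — branch into ¬¬p3  //  (p2 ∧ (p2 ↔ ¬p1)).
          branch 1.1.1 (add ¬¬p3):
            ○ open, literals {p1=1, p2=1, p3=1}.
          branch 1.1.2 (add (p2 ∧ (p2 ↔ ¬p1))):
            (p2 ∧ (p2 ↔ ¬p1)): α-rule — add p2, (p2 ↔ ¬p1).
            (p2 ↔ ¬p1): β-rule — branch into p2, ¬p1  //  ¬p2, ¬¬p1.
              branch 1.1.2.1 (add p2, ¬p1):
                × closes — contains both p1 and ¬p1.
              branch 1.1.2.2 (add ¬p2, ¬¬p1):
                × closes — contains both p2 and ¬p2.
      branch 1.2 (add ¬(¬p3 ∧ p1)):
        ¬(¬p3 ∧ p1): β-rule — branch into ¬¬p3  //  ¬p1.
          branch 1.2.1 (add ¬¬p3):
            ○ open, literals {p1=1, p2=1, p3=1}.
          branch 1.2.2 (add ¬p1):
            × closes — contains both p1 and ¬p1.
  branch 2 (add ¬(((¬p3 → (p2 ∧ (p2 ↔ ¬p1))) ∨ ¬(¬p3 ∧ p1)) ∧ p2), ¬p1):
    ¬(((¬p3 → (p2 ∧ (p2 ↔ ¬p1))) ∨ ¬(¬p3 ∧ p1)) ∧ p2): β-rule — branch into ¬((¬p3 → (p2 ∧ (p2 ↔ ¬p1))) ∨ ¬(¬p3 ∧ p1))  //  ¬p2.
      branch 2.1 (add ¬((¬p3 → (p2 ∧ (p2 ↔ ¬p1))) ∨ ¬(¬p3 ∧ p1))):
        ¬((¬p3 → (p2 ∧ (p2 ↔ ¬p1))) ∨ ¬(¬p3 ∧ p1)): α-rule — add ¬(¬p3 → (p2 ∧ (p2 ↔ ¬p1))), ¬¬(¬p3 ∧ p1).
        ¬(¬p3 → (p2 ∧ (p2 ↔ ¬p1))): α-rule — add ¬p3, ¬(p2 ∧ (p2 ↔ ¬p1)).
        ¬¬(¬p3 ∧ p1): α-rule — add ¬p3, p1.
        × closes — contains both p1 and ¬p1.
      branch 2.2 (add ¬p2):
        ○ open, literals {p1=0, p2=0}.
4 branches closed, 3 open.
Each open branch fixes some atoms; the unmentioned ones are free. Counting distinct full assignments: branch {p1=1, p2=1, p3=1} (none free) contributes 1 new; branch {p1=1, p2=1, p3=1} (none free) contributes 0 new; branch {p1=0, p2=0} (p3) contributes 2 new. Total: 3.

3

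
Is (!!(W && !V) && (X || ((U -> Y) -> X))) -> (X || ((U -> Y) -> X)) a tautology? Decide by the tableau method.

Valid

Assume the negation and expand:
Initial set: {F ((!!(W && !V) && (X || ((U -> Y) -> X))) -> (X || ((U -> Y) -> X)))}.
F ((!!(W && !V) && (X || ((U -> Y) -> X))) -> (X || ((U -> Y) -> X))): α-rule — add T (!!(W && !V) && (X || ((U -> Y) -> X))), F (X || ((U -> Y) -> X)).
T (!!(W && !V) && (X || ((U -> Y) -> X))): α-rule — add T !!(W && !V), T (X || ((U -> Y) -> X)).
F (X || ((U -> Y) -> X)): α-rule — add F X, F ((U -> Y) -> X).
T !!(W && !V): drop double negation, giving T (W && !V).
F ((U -> Y) -> X): α-rule — add T (U -> Y), F X.
T (W && !V): α-rule — add T W, T !V.
T (X || ((U -> Y) -> X)): β-rule — branch into T X  //  T ((U -> Y) -> X).
  branch 1 (add T X):
    × closes — contains both X and !X.
  branch 2 (add T ((U -> Y) -> X)):
    T (U -> Y): β-rule — branch into F U  //  T Y.
      branch 2.1 (add F U):
        T ((U -> Y) -> X): β-rule — branch into F (U -> Y)  //  T X.
          branch 2.1.1 (add F (U -> Y)):
            F (U -> Y): α-rule — add T U, F Y.
            × closes — contains both U and !U.
          branch 2.1.2 (add T X):
            × closes — contains both X and !X.
      branch 2.2 (add T Y):
        T ((U -> Y) -> X): β-rule — branch into F (U -> Y)  //  T X.
          branch 2.2.1 (add F (U -> Y)):
            F (U -> Y): α-rule — add T U, F Y.
            × closes — contains both Y and !Y.
          branch 2.2.2 (add T X):
            × closes — contains both X and !X.
All 5 branches close.
Every branch closed, so the negation is unsatisfiable and the formula is valid.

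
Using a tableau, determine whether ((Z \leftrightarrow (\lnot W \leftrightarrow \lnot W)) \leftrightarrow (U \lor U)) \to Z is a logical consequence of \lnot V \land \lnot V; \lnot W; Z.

Yes

Initial set: {(\lnot V \land \lnot V); \lnot W; Z; \lnot (((Z \leftrightarrow (\lnot W \leftrightarrow \lnot W)) \leftrightarrow (U \lor U)) \to Z)}.
(\lnot V \land \lnot V): α-rule — add \lnot V, \lnot V.
\lnot (((Z \leftrightarrow (\lnot W \leftrightarrow \lnot W)) \leftrightarrow (U \lor U)) \to Z): α-rule — add ((Z \leftrightarrow (\lnot W \leftrightarrow \lnot W)) \leftrightarrow (U \lor U)), \lnot Z.
× closes — contains both Z and \lnot Z.
All 1 branch closes.
Every branch closed, so the premises entail the conclusion.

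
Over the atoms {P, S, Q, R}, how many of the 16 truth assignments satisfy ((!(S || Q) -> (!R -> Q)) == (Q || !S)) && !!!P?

5

Initial set: {(((!(S || Q) -> (!R -> Q)) == (Q || !S)) && !!!P)}.
(((!(S || Q) -> (!R -> Q)) == (Q || !S)) && !!!P): α-rule — add ((!(S || Q) -> (!R -> Q)) == (Q || !S)), !!!P.
!!!P: drop double negation, giving !P.
((!(S || Q) -> (!R -> Q)) == (Q || !S)): β-rule — branch into (!(S || Q) -> (!R -> Q)), (Q || !S)  //  !(!(S || Q) -> (!R -> Q)), !(Q || !S).
  branch 1 (add (!(S || Q) -> (!R -> Q)), (Q || !S)):
    (!(S || Q) -> (!R -> Q)): β-rule — branch into !!(S || Q)  //  (!R -> Q).
      branch 1.1 (add !!(S || Q)):
        (Q || !S): β-rule — branch into Q  //  !S.
          branch 1.1.1 (add Q):
            !!(S || Q): β-rule — branch into S  //  Q.
              branch 1.1.1.1 (add S):
                ○ open, literals {P=false, Q=true, S=true}.
              branch 1.1.1.2 (add Q):
                ○ open, literals {P=false, Q=true}.
          branch 1.1.2 (add !S):
            !!(S || Q): β-rule — branch into S  //  Q.
              branch 1.1.2.1 (add S):
                × closes — contains both S and !S.
              branch 1.1.2.2 (add Q):
                ○ open, literals {P=false, Q=true, S=false}.
      branch 1.2 (add (!R -> Q)):
        (Q || !S): β-rule — branch into Q  //  !S.
          branch 1.2.1 (add Q):
            (!R -> Q): β-rule — branch into !!R  //  Q.
              branch 1.2.1.1 (add !!R):
                ○ open, literals {P=false, Q=true, R=true}.
              branch 1.2.1.2 (add Q):
                ○ open, literals {P=false, Q=true}.
          branch 1.2.2 (add !S):
            (!R -> Q): β-rule — branch into !!R  //  Q.
              branch 1.2.2.1 (add !!R):
                ○ open, literals {P=false, R=true, S=false}.
              branch 1.2.2.2 (add Q):
                ○ open, literals {P=false, Q=true, S=false}.
  branch 2 (add !(!(S || Q) -> (!R -> Q)), !(Q || !S)):
    !(!(S || Q) -> (!R -> Q)): α-rule — add !(S || Q), !(!R -> Q).
    !(Q || !S): α-rule — add !Q, !!S.
    !(S || Q): α-rule — add !S, !Q.
    × closes — contains both S and !S.
2 branches closed, 7 open.
Each open branch fixes some atoms; the unmentioned ones are free. Counting distinct full assignments: branch {P=false, Q=true, S=true} (R) contributes 2 new; branch {P=false, Q=true} (S, R) contributes 2 new; branch {P=false, Q=true, S=false} (R) contributes 0 new; branch {P=false, Q=true, R=true} (S) contributes 0 new; branch {P=false, Q=true} (S, R) contributes 0 new; branch {P=false, R=true, S=false} (Q) contributes 1 new; branch {P=false, Q=true, S=false} (R) contributes 0 new. Total: 5.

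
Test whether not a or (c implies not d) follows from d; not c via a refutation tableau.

Yes

Initial set: {d; not c; not (not a or (c implies not d))}.
not (not a or (c implies not d)): α-rule — add not not a, not (c implies not d).
not (c implies not d): α-rule — add c, not not d.
× closes — contains both c and not c.
All 1 branch closes.
Every branch closed, so the premises entail the conclusion.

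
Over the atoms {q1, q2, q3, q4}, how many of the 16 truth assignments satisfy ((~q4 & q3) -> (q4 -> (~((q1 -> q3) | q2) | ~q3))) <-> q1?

Initial set: {(((~q4 & q3) -> (q4 -> (~((q1 -> q3) | q2) | ~q3))) <-> q1)}.
(((~q4 & q3) -> (q4 -> (~((q1 -> q3) | q2) | ~q3))) <-> q1): β-rule — branch into ((~q4 & q3) -> (q4 -> (~((q1 -> q3) | q2) | ~q3))), q1  //  ~((~q4 & q3) -> (q4 -> (~((q1 -> q3) | q2) | ~q3))), ~q1.
  branch 1 (add ((~q4 & q3) -> (q4 -> (~((q1 -> q3) | q2) | ~q3))), q1):
    ((~q4 & q3) -> (q4 -> (~((q1 -> q3) | q2) | ~q3))): β-rule — branch into ~(~q4 & q3)  //  (q4 -> (~((q1 -> q3) | q2) | ~q3)).
      branch 1.1 (add ~(~q4 & q3)):
        ~(~q4 & q3): β-rule — branch into ~~q4  //  ~q3.
          branch 1.1.1 (add ~~q4):
            ○ open, literals {q1=T, q4=T}.
          branch 1.1.2 (add ~q3):
            ○ open, literals {q1=T, q3=F}.
      branch 1.2 (add (q4 -> (~((q1 -> q3) | q2) | ~q3))):
        (q4 -> (~((q1 -> q3) | q2) | ~q3)): β-rule — branch into ~q4  //  (~((q1 -> q3) | q2) | ~q3).
          branch 1.2.1 (add ~q4):
            ○ open, literals {q1=T, q4=F}.
          branch 1.2.2 (add (~((q1 -> q3) | q2) | ~q3)):
            (~((q1 -> q3) | q2) | ~q3): β-rule — branch into ~((q1 -> q3) | q2)  //  ~q3.
              branch 1.2.2.1 (add ~((q1 -> q3) | q2)):
                ~((q1 -> q3) | q2): α-rule — add ~(q1 -> q3), ~q2.
                ~(q1 -> q3): α-rule — add q1, ~q3.
                ○ open, literals {q1=T, q2=F, q3=F}.
              branch 1.2.2.2 (add ~q3):
                ○ open, literals {q1=T, q3=F}.
  branch 2 (add ~((~q4 & q3) -> (q4 -> (~((q1 -> q3) | q2) | ~q3))), ~q1):
    ~((~q4 & q3) -> (q4 -> (~((q1 -> q3) | q2) | ~q3))): α-rule — add (~q4 & q3), ~(q4 -> (~((q1 -> q3) | q2) | ~q3)).
    (~q4 & q3): α-rule — add ~q4, q3.
    ~(q4 -> (~((q1 -> q3) | q2) | ~q3)): α-rule — add q4, ~(~((q1 -> q3) | q2) | ~q3).
    × closes — contains both q4 and ~q4.
1 branch closed, 5 open.
Each open branch fixes some atoms; the unmentioned ones are free. Counting distinct full assignments: branch {q1=T, q4=T} (q2, q3) contributes 4 new; branch {q1=T, q3=F} (q2, q4) contributes 2 new; branch {q1=T, q4=F} (q2, q3) contributes 2 new; branch {q1=T, q2=F, q3=F} (q4) contributes 0 new; branch {q1=T, q3=F} (q2, q4) contributes 0 new. Total: 8.

8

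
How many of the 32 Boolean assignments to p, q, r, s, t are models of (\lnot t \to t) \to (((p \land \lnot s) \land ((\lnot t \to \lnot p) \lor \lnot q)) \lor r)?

Initial set: {((\lnot t \to t) \to (((p \land \lnot s) \land ((\lnot t \to \lnot p) \lor \lnot q)) \lor r))}.
((\lnot t \to t) \to (((p \land \lnot s) \land ((\lnot t \to \lnot p) \lor \lnot q)) \lor r)): β-rule — branch into \lnot (\lnot t \to t)  //  (((p \land \lnot s) \land ((\lnot t \to \lnot p) \lor \lnot q)) \lor r).
  branch 1 (add \lnot (\lnot t \to t)):
    \lnot (\lnot t \to t): α-rule — add \lnot t, \lnot t.
    ○ open, literals {t=0}.
  branch 2 (add (((p \land \lnot s) \land ((\lnot t \to \lnot p) \lor \lnot q)) \lor r)):
    (((p \land \lnot s) \land ((\lnot t \to \lnot p) \lor \lnot q)) \lor r): β-rule — branch into ((p \land \lnot s) \land ((\lnot t \to \lnot p) \lor \lnot q))  //  r.
      branch 2.1 (add ((p \land \lnot s) \land ((\lnot t \to \lnot p) \lor \lnot q))):
        ((p \land \lnot s) \land ((\lnot t \to \lnot p) \lor \lnot q)): α-rule — add (p \land \lnot s), ((\lnot t \to \lnot p) \lor \lnot q).
        (p \land \lnot s): α-rule — add p, \lnot s.
        ((\lnot t \to \lnot p) \lor \lnot q): β-rule — branch into (\lnot t \to \lnot p)  //  \lnot q.
          branch 2.1.1 (add (\lnot t \to \lnot p)):
            (\lnot t \to \lnot p): β-rule — branch into \lnot \lnot t  //  \lnot p.
              branch 2.1.1.1 (add \lnot \lnot t):
                ○ open, literals {p=1, s=0, t=1}.
              branch 2.1.1.2 (add \lnot p):
                × closes — contains both p and \lnot p.
          branch 2.1.2 (add \lnot q):
            ○ open, literals {p=1, q=0, s=0}.
      branch 2.2 (add r):
        ○ open, literals {r=1}.
1 branch closed, 4 open.
Each open branch fixes some atoms; the unmentioned ones are free. Counting distinct full assignments: branch {t=0} (p, q, r, s) contributes 16 new; branch {p=1, s=0, t=1} (q, r) contributes 4 new; branch {p=1, q=0, s=0} (r, t) contributes 0 new; branch {r=1} (p, q, s, t) contributes 6 new. Total: 26.

26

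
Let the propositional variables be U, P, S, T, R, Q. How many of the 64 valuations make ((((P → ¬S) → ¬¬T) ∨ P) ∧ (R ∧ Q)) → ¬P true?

Initial set: {(((((P → ¬S) → ¬¬T) ∨ P) ∧ (R ∧ Q)) → ¬P)}.
(((((P → ¬S) → ¬¬T) ∨ P) ∧ (R ∧ Q)) → ¬P): β-rule — branch into ¬((((P → ¬S) → ¬¬T) ∨ P) ∧ (R ∧ Q))  //  ¬P.
  branch 1 (add ¬((((P → ¬S) → ¬¬T) ∨ P) ∧ (R ∧ Q))):
    ¬((((P → ¬S) → ¬¬T) ∨ P) ∧ (R ∧ Q)): β-rule — branch into ¬(((P → ¬S) → ¬¬T) ∨ P)  //  ¬(R ∧ Q).
      branch 1.1 (add ¬(((P → ¬S) → ¬¬T) ∨ P)):
        ¬(((P → ¬S) → ¬¬T) ∨ P): α-rule — add ¬((P → ¬S) → ¬¬T), ¬P.
        ¬((P → ¬S) → ¬¬T): α-rule — add (P → ¬S), ¬¬¬T.
        ¬¬¬T: drop double negation, giving ¬T.
        (P → ¬S): β-rule — branch into ¬P  //  ¬S.
          branch 1.1.1 (add ¬P):
            ○ open, literals {P=false, T=false}.
          branch 1.1.2 (add ¬S):
            ○ open, literals {P=false, S=false, T=false}.
      branch 1.2 (add ¬(R ∧ Q)):
        ¬(R ∧ Q): β-rule — branch into ¬R  //  ¬Q.
          branch 1.2.1 (add ¬R):
            ○ open, literals {R=false}.
          branch 1.2.2 (add ¬Q):
            ○ open, literals {Q=false}.
  branch 2 (add ¬P):
    ○ open, literals {P=false}.
0 branches closed, 5 open.
Each open branch fixes some atoms; the unmentioned ones are free. Counting distinct full assignments: branch {P=false, T=false} (U, S, R, Q) contributes 16 new; branch {P=false, S=false, T=false} (U, R, Q) contributes 0 new; branch {R=false} (U, P, S, T, Q) contributes 24 new; branch {Q=false} (U, P, S, T, R) contributes 12 new; branch {P=false} (U, S, T, R, Q) contributes 4 new. Total: 56.

56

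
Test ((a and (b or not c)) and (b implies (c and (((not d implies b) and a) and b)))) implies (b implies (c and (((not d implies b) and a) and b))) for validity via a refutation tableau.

Assume the negation and expand:
Initial set: {not (((a and (b or not c)) and (b implies (c and (((not d implies b) and a) and b)))) implies (b implies (c and (((not d implies b) and a) and b))))}.
not (((a and (b or not c)) and (b implies (c and (((not d implies b) and a) and b)))) implies (b implies (c and (((not d implies b) and a) and b)))): α-rule — add ((a and (b or not c)) and (b implies (c and (((not d implies b) and a) and b)))), not (b implies (c and (((not d implies b) and a) and b))).
((a and (b or not c)) and (b implies (c and (((not d implies b) and a) and b)))): α-rule — add (a and (b or not c)), (b implies (c and (((not d implies b) and a) and b))).
not (b implies (c and (((not d implies b) and a) and b))): α-rule — add b, not (c and (((not d implies b) and a) and b)).
(a and (b or not c)): α-rule — add a, (b or not c).
(b implies (c and (((not d implies b) and a) and b))): β-rule — branch into not b  //  (c and (((not d implies b) and a) and b)).
  branch 1 (add not b):
    × closes — contains both b and not b.
  branch 2 (add (c and (((not d implies b) and a) and b))):
    (c and (((not d implies b) and a) and b)): α-rule — add c, (((not d implies b) and a) and b).
    (((not d implies b) and a) and b): α-rule — add ((not d implies b) and a), b.
    ((not d implies b) and a): α-rule — add (not d implies b), a.
    not (c and (((not d implies b) and a) and b)): β-rule — branch into not c  //  not (((not d implies b) and a) and b).
      branch 2.1 (add not c):
        × closes — contains both c and not c.
      branch 2.2 (add not (((not d implies b) and a) and b)):
        (b or not c): β-rule — branch into b  //  not c.
          branch 2.2.1 (add b):
            (not d implies b): β-rule — branch into not not d  //  b.
              branch 2.2.1.1 (add not not d):
                not (((not d implies b) and a) and b): β-rule — branch into not ((not d implies b) and a)  //  not b.
                  branch 2.2.1.1.1 (add not ((not d implies b) and a)):
                    not ((not d implies b) and a): β-rule — branch into not (not d implies b)  //  not a.
                      branch 2.2.1.1.1.1 (add not (not d implies b)):
                        not (not d implies b): α-rule — add not d, not b.
                        × closes — contains both d and not d.
                      branch 2.2.1.1.1.2 (add not a):
                        × closes — contains both a and not a.
                  branch 2.2.1.1.2 (add not b):
                    × closes — contains both b and not b.
              branch 2.2.1.2 (add b):
                not (((not d implies b) and a) and b): β-rule — branch into not ((not d implies b) and a)  //  not b.
                  branch 2.2.1.2.1 (add not ((not d implies b) and a)):
                    not ((not d implies b) and a): β-rule — branch into not (not d implies b)  //  not a.
                      branch 2.2.1.2.1.1 (add not (not d implies b)):
                        not (not d implies b): α-rule — add not d, not b.
                        × closes — contains both b and not b.
                      branch 2.2.1.2.1.2 (add not a):
                        × closes — contains both a and not a.
                  branch 2.2.1.2.2 (add not b):
                    × closes — contains both b and not b.
          branch 2.2.2 (add not c):
            × closes — contains both c and not c.
All 9 branches close.
Every branch closed, so the negation is unsatisfiable and the formula is valid.

Valid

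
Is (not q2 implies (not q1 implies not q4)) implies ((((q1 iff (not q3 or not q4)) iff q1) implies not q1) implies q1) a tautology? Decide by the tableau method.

Not valid

Assume the negation and expand:
Initial set: {not ((not q2 implies (not q1 implies not q4)) implies ((((q1 iff (not q3 or not q4)) iff q1) implies not q1) implies q1))}.
not ((not q2 implies (not q1 implies not q4)) implies ((((q1 iff (not q3 or not q4)) iff q1) implies not q1) implies q1)): α-rule — add (not q2 implies (not q1 implies not q4)), not ((((q1 iff (not q3 or not q4)) iff q1) implies not q1) implies q1).
not ((((q1 iff (not q3 or not q4)) iff q1) implies not q1) implies q1): α-rule — add (((q1 iff (not q3 or not q4)) iff q1) implies not q1), not q1.
(not q2 implies (not q1 implies not q4)): β-rule — branch into not not q2  //  (not q1 implies not q4).
  branch 1 (add not not q2):
    (((q1 iff (not q3 or not q4)) iff q1) implies not q1): β-rule — branch into not ((q1 iff (not q3 or not q4)) iff q1)  //  not q1.
      branch 1.1 (add not ((q1 iff (not q3 or not q4)) iff q1)):
        not ((q1 iff (not q3 or not q4)) iff q1): β-rule — branch into (q1 iff (not q3 or not q4)), not q1  //  not (q1 iff (not q3 or not q4)), q1.
          branch 1.1.1 (add (q1 iff (not q3 or not q4)), not q1):
            (q1 iff (not q3 or not q4)): β-rule — branch into q1, (not q3 or not q4)  //  not q1, not (not q3 or not q4).
              branch 1.1.1.1 (add q1, (not q3 or not q4)):
                × closes — contains both q1 and not q1.
              branch 1.1.1.2 (add not q1, not (not q3 or not q4)):
                not (not q3 or not q4): α-rule — add not not q3, not not q4.
                ○ open, literals {q1=0, q2=1, q3=1, q4=1}.
          branch 1.1.2 (add not (q1 iff (not q3 or not q4)), q1):
            × closes — contains both q1 and not q1.
      branch 1.2 (add not q1):
        ○ open, literals {q1=0, q2=1}.
  branch 2 (add (not q1 implies not q4)):
    (((q1 iff (not q3 or not q4)) iff q1) implies not q1): β-rule — branch into not ((q1 iff (not q3 or not q4)) iff q1)  //  not q1.
      branch 2.1 (add not ((q1 iff (not q3 or not q4)) iff q1)):
        (not q1 implies not q4): β-rule — branch into not not q1  //  not q4.
          branch 2.1.1 (add not not q1):
            × closes — contains both q1 and not q1.
          branch 2.1.2 (add not q4):
            not ((q1 iff (not q3 or not q4)) iff q1): β-rule — branch into (q1 iff (not q3 or not q4)), not q1  //  not (q1 iff (not q3 or not q4)), q1.
              branch 2.1.2.1 (add (q1 iff (not q3 or not q4)), not q1):
                (q1 iff (not q3 or not q4)): β-rule — branch into q1, (not q3 or not q4)  //  not q1, not (not q3 or not q4).
                  branch 2.1.2.1.1 (add q1, (not q3 or not q4)):
                    × closes — contains both q1 and not q1.
                  branch 2.1.2.1.2 (add not q1, not (not q3 or not q4)):
                    not (not q3 or not q4): α-rule — add not not q3, not not q4.
                    × closes — contains both q4 and not q4.
              branch 2.1.2.2 (add not (q1 iff (not q3 or not q4)), q1):
                × closes — contains both q1 and not q1.
      branch 2.2 (add not q1):
        (not q1 implies not q4): β-rule — branch into not not q1  //  not q4.
          branch 2.2.1 (add not not q1):
            × closes — contains both q1 and not q1.
          branch 2.2.2 (add not q4):
            ○ open, literals {q1=0, q4=0}.
7 branches closed, 3 open.
An open branch gives a countermodel: q1=0, q2=1, q3=1, q4=1 (unmentioned atoms arbitrary); under it the original formula is false.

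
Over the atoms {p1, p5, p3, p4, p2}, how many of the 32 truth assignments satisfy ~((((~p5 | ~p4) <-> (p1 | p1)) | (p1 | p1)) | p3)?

6

Initial set: {~((((~p5 | ~p4) <-> (p1 | p1)) | (p1 | p1)) | p3)}.
~((((~p5 | ~p4) <-> (p1 | p1)) | (p1 | p1)) | p3): α-rule — add ~(((~p5 | ~p4) <-> (p1 | p1)) | (p1 | p1)), ~p3.
~(((~p5 | ~p4) <-> (p1 | p1)) | (p1 | p1)): α-rule — add ~((~p5 | ~p4) <-> (p1 | p1)), ~(p1 | p1).
~(p1 | p1): α-rule — add ~p1, ~p1.
~((~p5 | ~p4) <-> (p1 | p1)): β-rule — branch into (~p5 | ~p4), ~(p1 | p1)  //  ~(~p5 | ~p4), (p1 | p1).
  branch 1 (add (~p5 | ~p4), ~(p1 | p1)):
    ~(p1 | p1): α-rule — add ~p1, ~p1.
    (~p5 | ~p4): β-rule — branch into ~p5  //  ~p4.
      branch 1.1 (add ~p5):
        ○ open, literals {p1=0, p3=0, p5=0}.
      branch 1.2 (add ~p4):
        ○ open, literals {p1=0, p3=0, p4=0}.
  branch 2 (add ~(~p5 | ~p4), (p1 | p1)):
    ~(~p5 | ~p4): α-rule — add ~~p5, ~~p4.
    (p1 | p1): β-rule — branch into p1  //  p1.
      branch 2.1 (add p1):
        × closes — contains both p1 and ~p1.
      branch 2.2 (add p1):
        × closes — contains both p1 and ~p1.
2 branches closed, 2 open.
Each open branch fixes some atoms; the unmentioned ones are free. Counting distinct full assignments: branch {p1=0, p3=0, p5=0} (p4, p2) contributes 4 new; branch {p1=0, p3=0, p4=0} (p5, p2) contributes 2 new. Total: 6.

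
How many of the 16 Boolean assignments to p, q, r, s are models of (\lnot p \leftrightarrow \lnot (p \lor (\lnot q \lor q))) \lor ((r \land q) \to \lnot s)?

Initial set: {T ((\lnot p \leftrightarrow \lnot (p \lor (\lnot q \lor q))) \lor ((r \land q) \to \lnot s))}.
T ((\lnot p \leftrightarrow \lnot (p \lor (\lnot q \lor q))) \lor ((r \land q) \to \lnot s)): β-rule — branch into T (\lnot p \leftrightarrow \lnot (p \lor (\lnot q \lor q)))  //  T ((r \land q) \to \lnot s).
  branch 1 (add T (\lnot p \leftrightarrow \lnot (p \lor (\lnot q \lor q)))):
    T (\lnot p \leftrightarrow \lnot (p \lor (\lnot q \lor q))): β-rule — branch into T \lnot p, T \lnot (p \lor (\lnot q \lor q))  //  F \lnot p, F \lnot (p \lor (\lnot q \lor q)).
      branch 1.1 (add T \lnot p, T \lnot (p \lor (\lnot q \lor q))):
        T \lnot (p \lor (\lnot q \lor q)): α-rule — add F p, F (\lnot q \lor q).
        F (\lnot q \lor q): α-rule — add F \lnot q, F q.
        × closes — contains both q and \lnot q.
      branch 1.2 (add F \lnot p, F \lnot (p \lor (\lnot q \lor q))):
        F \lnot (p \lor (\lnot q \lor q)): β-rule — branch into T p  //  T (\lnot q \lor q).
          branch 1.2.1 (add T p):
            ○ open, literals {p=true}.
          branch 1.2.2 (add T (\lnot q \lor q)):
            T (\lnot q \lor q): β-rule — branch into T \lnot q  //  T q.
              branch 1.2.2.1 (add T \lnot q):
                ○ open, literals {p=true, q=false}.
              branch 1.2.2.2 (add T q):
                ○ open, literals {p=true, q=true}.
  branch 2 (add T ((r \land q) \to \lnot s)):
    T ((r \land q) \to \lnot s): β-rule — branch into F (r \land q)  //  T \lnot s.
      branch 2.1 (add F (r \land q)):
        F (r \land q): β-rule — branch into F r  //  F q.
          branch 2.1.1 (add F r):
            ○ open, literals {r=false}.
          branch 2.1.2 (add F q):
            ○ open, literals {q=false}.
      branch 2.2 (add T \lnot s):
        ○ open, literals {s=false}.
1 branch closed, 6 open.
Each open branch fixes some atoms; the unmentioned ones are free. Counting distinct full assignments: branch {p=true} (q, r, s) contributes 8 new; branch {p=true, q=false} (r, s) contributes 0 new; branch {p=true, q=true} (r, s) contributes 0 new; branch {r=false} (p, q, s) contributes 4 new; branch {q=false} (p, r, s) contributes 2 new; branch {s=false} (p, q, r) contributes 1 new. Total: 15.

15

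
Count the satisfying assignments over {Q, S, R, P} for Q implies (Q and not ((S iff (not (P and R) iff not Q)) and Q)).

Initial set: {(Q implies (Q and not ((S iff (not (P and R) iff not Q)) and Q)))}.
(Q implies (Q and not ((S iff (not (P and R) iff not Q)) and Q))): β-rule — branch into not Q  //  (Q and not ((S iff (not (P and R) iff not Q)) and Q)).
  branch 1 (add not Q):
    ○ open, literals {Q=false}.
  branch 2 (add (Q and not ((S iff (not (P and R) iff not Q)) and Q))):
    (Q and not ((S iff (not (P and R) iff not Q)) and Q)): α-rule — add Q, not ((S iff (not (P and R) iff not Q)) and Q).
    not ((S iff (not (P and R) iff not Q)) and Q): β-rule — branch into not (S iff (not (P and R) iff not Q))  //  not Q.
      branch 2.1 (add not (S iff (not (P and R) iff not Q))):
        not (S iff (not (P and R) iff not Q)): β-rule — branch into S, not (not (P and R) iff not Q)  //  not S, (not (P and R) iff not Q).
          branch 2.1.1 (add S, not (not (P and R) iff not Q)):
            not (not (P and R) iff not Q): β-rule — branch into not (P and R), not not Q  //  not not (P and R), not Q.
              branch 2.1.1.1 (add not (P and R), not not Q):
                not (P and R): β-rule — branch into not P  //  not R.
                  branch 2.1.1.1.1 (add not P):
                    ○ open, literals {P=false, Q=true, S=true}.
                  branch 2.1.1.1.2 (add not R):
                    ○ open, literals {Q=true, R=false, S=true}.
              branch 2.1.1.2 (add not not (P and R), not Q):
                × closes — contains both Q and not Q.
          branch 2.1.2 (add not S, (not (P and R) iff not Q)):
            (not (P and R) iff not Q): β-rule — branch into not (P and R), not Q  //  not not (P and R), not not Q.
              branch 2.1.2.1 (add not (P and R), not Q):
                × closes — contains both Q and not Q.
              branch 2.1.2.2 (add not not (P and R), not not Q):
                not not (P and R): α-rule — add P, R.
                ○ open, literals {P=true, Q=true, R=true, S=false}.
      branch 2.2 (add not Q):
        × closes — contains both Q and not Q.
3 branches closed, 4 open.
Each open branch fixes some atoms; the unmentioned ones are free. Counting distinct full assignments: branch {Q=false} (S, R, P) contributes 8 new; branch {P=false, Q=true, S=true} (R) contributes 2 new; branch {Q=true, R=false, S=true} (P) contributes 1 new; branch {P=true, Q=true, R=true, S=false} (none free) contributes 1 new. Total: 12.

12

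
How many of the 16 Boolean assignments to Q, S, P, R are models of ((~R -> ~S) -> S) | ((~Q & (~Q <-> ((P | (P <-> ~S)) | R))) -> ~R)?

14

Initial set: {(((~R -> ~S) -> S) | ((~Q & (~Q <-> ((P | (P <-> ~S)) | R))) -> ~R))}.
(((~R -> ~S) -> S) | ((~Q & (~Q <-> ((P | (P <-> ~S)) | R))) -> ~R)): β-rule — branch into ((~R -> ~S) -> S)  //  ((~Q & (~Q <-> ((P | (P <-> ~S)) | R))) -> ~R).
  branch 1 (add ((~R -> ~S) -> S)):
    ((~R -> ~S) -> S): β-rule — branch into ~(~R -> ~S)  //  S.
      branch 1.1 (add ~(~R -> ~S)):
        ~(~R -> ~S): α-rule — add ~R, ~~S.
        ○ open, literals {R=F, S=T}.
      branch 1.2 (add S):
        ○ open, literals {S=T}.
  branch 2 (add ((~Q & (~Q <-> ((P | (P <-> ~S)) | R))) -> ~R)):
    ((~Q & (~Q <-> ((P | (P <-> ~S)) | R))) -> ~R): β-rule — branch into ~(~Q & (~Q <-> ((P | (P <-> ~S)) | R)))  //  ~R.
      branch 2.1 (add ~(~Q & (~Q <-> ((P | (P <-> ~S)) | R)))):
        ~(~Q & (~Q <-> ((P | (P <-> ~S)) | R))): β-rule — branch into ~~Q  //  ~(~Q <-> ((P | (P <-> ~S)) | R)).
          branch 2.1.1 (add ~~Q):
            ○ open, literals {Q=T}.
          branch 2.1.2 (add ~(~Q <-> ((P | (P <-> ~S)) | R))):
            ~(~Q <-> ((P | (P <-> ~S)) | R)): β-rule — branch into ~Q, ~((P | (P <-> ~S)) | R)  //  ~~Q, ((P | (P <-> ~S)) | R).
              branch 2.1.2.1 (add ~Q, ~((P | (P <-> ~S)) | R)):
                ~((P | (P <-> ~S)) | R): α-rule — add ~(P | (P <-> ~S)), ~R.
                ~(P | (P <-> ~S)): α-rule — add ~P, ~(P <-> ~S).
                ~(P <-> ~S): β-rule — branch into P, ~~S  //  ~P, ~S.
                  branch 2.1.2.1.1 (add P, ~~S):
                    × closes — contains both P and ~P.
                  branch 2.1.2.1.2 (add ~P, ~S):
                    ○ open, literals {P=F, Q=F, R=F, S=F}.
              branch 2.1.2.2 (add ~~Q, ((P | (P <-> ~S)) | R)):
                ((P | (P <-> ~S)) | R): β-rule — branch into (P | (P <-> ~S))  //  R.
                  branch 2.1.2.2.1 (add (P | (P <-> ~S))):
                    (P | (P <-> ~S)): β-rule — branch into P  //  (P <-> ~S).
                      branch 2.1.2.2.1.1 (add P):
                        ○ open, literals {P=T, Q=T}.
                      branch 2.1.2.2.1.2 (add (P <-> ~S)):
                        (P <-> ~S): β-rule — branch into P, ~S  //  ~P, ~~S.
                          branch 2.1.2.2.1.2.1 (add P, ~S):
                            ○ open, literals {P=T, Q=T, S=F}.
                          branch 2.1.2.2.1.2.2 (add ~P, ~~S):
                            ○ open, literals {P=F, Q=T, S=T}.
                  branch 2.1.2.2.2 (add R):
                    ○ open, literals {Q=T, R=T}.
      branch 2.2 (add ~R):
        ○ open, literals {R=F}.
1 branch closed, 9 open.
Each open branch fixes some atoms; the unmentioned ones are free. Counting distinct full assignments: branch {R=F, S=T} (Q, P) contributes 4 new; branch {S=T} (Q, P, R) contributes 4 new; branch {Q=T} (S, P, R) contributes 4 new; branch {P=F, Q=F, R=F, S=F} (none free) contributes 1 new; branch {P=T, Q=T} (S, R) contributes 0 new; branch {P=T, Q=T, S=F} (R) contributes 0 new; branch {P=F, Q=T, S=T} (R) contributes 0 new; branch {Q=T, R=T} (S, P) contributes 0 new; branch {R=F} (Q, S, P) contributes 1 new. Total: 14.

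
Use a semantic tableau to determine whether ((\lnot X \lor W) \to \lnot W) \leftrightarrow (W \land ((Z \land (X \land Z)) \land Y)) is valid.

Assume the negation and expand:
Initial set: {\lnot (((\lnot X \lor W) \to \lnot W) \leftrightarrow (W \land ((Z \land (X \land Z)) \land Y)))}.
\lnot (((\lnot X \lor W) \to \lnot W) \leftrightarrow (W \land ((Z \land (X \land Z)) \land Y))): β-rule — branch into ((\lnot X \lor W) \to \lnot W), \lnot (W \land ((Z \land (X \land Z)) \land Y))  //  \lnot ((\lnot X \lor W) \to \lnot W), (W \land ((Z \land (X \land Z)) \land Y)).
  branch 1 (add ((\lnot X \lor W) \to \lnot W), \lnot (W \land ((Z \land (X \land Z)) \land Y))):
    ((\lnot X \lor W) \to \lnot W): β-rule — branch into \lnot (\lnot X \lor W)  //  \lnot W.
      branch 1.1 (add \lnot (\lnot X \lor W)):
        \lnot (\lnot X \lor W): α-rule — add \lnot \lnot X, \lnot W.
        \lnot (W \land ((Z \land (X \land Z)) \land Y)): β-rule — branch into \lnot W  //  \lnot ((Z \land (X \land Z)) \land Y).
          branch 1.1.1 (add \lnot W):
            ○ open, literals {W=false, X=true}.
          branch 1.1.2 (add \lnot ((Z \land (X \land Z)) \land Y)):
            \lnot ((Z \land (X \land Z)) \land Y): β-rule — branch into \lnot (Z \land (X \land Z))  //  \lnot Y.
              branch 1.1.2.1 (add \lnot (Z \land (X \land Z))):
                \lnot (Z \land (X \land Z)): β-rule — branch into \lnot Z  //  \lnot (X \land Z).
                  branch 1.1.2.1.1 (add \lnot Z):
                    ○ open, literals {W=false, X=true, Z=false}.
                  branch 1.1.2.1.2 (add \lnot (X \land Z)):
                    \lnot (X \land Z): β-rule — branch into \lnot X  //  \lnot Z.
                      branch 1.1.2.1.2.1 (add \lnot X):
                        × closes — contains both X and \lnot X.
                      branch 1.1.2.1.2.2 (add \lnot Z):
                        ○ open, literals {W=false, X=true, Z=false}.
              branch 1.1.2.2 (add \lnot Y):
                ○ open, literals {W=false, X=true, Y=false}.
      branch 1.2 (add \lnot W):
        \lnot (W \land ((Z \land (X \land Z)) \land Y)): β-rule — branch into \lnot W  //  \lnot ((Z \land (X \land Z)) \land Y).
          branch 1.2.1 (add \lnot W):
            ○ open, literals {W=false}.
          branch 1.2.2 (add \lnot ((Z \land (X \land Z)) \land Y)):
            \lnot ((Z \land (X \land Z)) \land Y): β-rule — branch into \lnot (Z \land (X \land Z))  //  \lnot Y.
              branch 1.2.2.1 (add \lnot (Z \land (X \land Z))):
                \lnot (Z \land (X \land Z)): β-rule — branch into \lnot Z  //  \lnot (X \land Z).
                  branch 1.2.2.1.1 (add \lnot Z):
                    ○ open, literals {W=false, Z=false}.
                  branch 1.2.2.1.2 (add \lnot (X \land Z)):
                    \lnot (X \land Z): β-rule — branch into \lnot X  //  \lnot Z.
                      branch 1.2.2.1.2.1 (add \lnot X):
                        ○ open, literals {W=false, X=false}.
                      branch 1.2.2.1.2.2 (add \lnot Z):
                        ○ open, literals {W=false, Z=false}.
              branch 1.2.2.2 (add \lnot Y):
                ○ open, literals {W=false, Y=false}.
  branch 2 (add \lnot ((\lnot X \lor W) \to \lnot W), (W \land ((Z \land (X \land Z)) \land Y))):
    \lnot ((\lnot X \lor W) \to \lnot W): α-rule — add (\lnot X \lor W), \lnot \lnot W.
    (W \land ((Z \land (X \land Z)) \land Y)): α-rule — add W, ((Z \land (X \land Z)) \land Y).
    ((Z \land (X \land Z)) \land Y): α-rule — add (Z \land (X \land Z)), Y.
    (Z \land (X \land Z)): α-rule — add Z, (X \land Z).
    (X \land Z): α-rule — add X, Z.
    (\lnot X \lor W): β-rule — branch into \lnot X  //  W.
      branch 2.1 (add \lnot X):
        × closes — contains both X and \lnot X.
      branch 2.2 (add W):
        ○ open, literals {W=true, X=true, Y=true, Z=true}.
2 branches closed, 10 open.
An open branch gives a countermodel: W=false, X=true (unmentioned atoms arbitrary); under it the original formula is false.

Not valid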